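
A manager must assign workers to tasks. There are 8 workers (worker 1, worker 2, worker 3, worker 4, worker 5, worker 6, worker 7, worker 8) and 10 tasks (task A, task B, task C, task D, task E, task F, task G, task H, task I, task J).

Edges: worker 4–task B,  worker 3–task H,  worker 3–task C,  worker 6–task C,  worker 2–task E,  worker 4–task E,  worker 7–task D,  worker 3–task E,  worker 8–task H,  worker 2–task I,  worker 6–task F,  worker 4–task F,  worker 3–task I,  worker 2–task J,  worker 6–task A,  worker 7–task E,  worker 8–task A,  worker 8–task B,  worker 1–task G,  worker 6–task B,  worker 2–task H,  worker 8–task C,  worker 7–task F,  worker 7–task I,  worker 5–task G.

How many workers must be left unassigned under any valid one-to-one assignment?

1

One maximum matching: worker 1→task G, worker 2→task J, worker 3→task I, worker 4→task B, worker 6→task F, worker 7→task E, worker 8→task A.
The set {worker 1, worker 5} has only 1 neighbour ({task G}), so by Hall's theorem at most 7 of the 8 workers can be matched.
That matches 7 of the 8, leaving 1 unmatched; no matching can do better.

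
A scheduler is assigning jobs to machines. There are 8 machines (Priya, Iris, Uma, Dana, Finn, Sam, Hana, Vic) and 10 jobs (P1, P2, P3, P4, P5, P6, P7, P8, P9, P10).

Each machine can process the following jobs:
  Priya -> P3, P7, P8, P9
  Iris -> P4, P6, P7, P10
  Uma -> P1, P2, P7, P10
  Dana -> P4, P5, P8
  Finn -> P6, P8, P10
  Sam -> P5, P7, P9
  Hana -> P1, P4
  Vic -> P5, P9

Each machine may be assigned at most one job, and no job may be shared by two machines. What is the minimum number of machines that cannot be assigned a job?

0

For example, pair Priya-P7, Iris-P10, Uma-P1, Dana-P8, Finn-P6, Sam-P5, Hana-P4, Vic-P9.
This saturates every machine, so 8 is the maximum.
That matches 8 of the 8, leaving 0 unmatched; no matching can do better.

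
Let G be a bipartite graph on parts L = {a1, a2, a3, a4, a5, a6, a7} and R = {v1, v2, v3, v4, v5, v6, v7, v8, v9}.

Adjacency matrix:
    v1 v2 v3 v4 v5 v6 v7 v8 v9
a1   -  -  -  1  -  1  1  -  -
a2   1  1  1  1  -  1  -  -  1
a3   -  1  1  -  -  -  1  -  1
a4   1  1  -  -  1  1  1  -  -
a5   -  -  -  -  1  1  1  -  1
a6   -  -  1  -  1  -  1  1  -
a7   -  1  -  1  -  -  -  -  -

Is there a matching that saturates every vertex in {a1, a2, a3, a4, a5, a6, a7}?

A valid assignment of size 7: a1–v6, a2–v3, a3–v7, a4–v1, a5–v9, a6–v8, a7–v2.
All 7 left vertices are covered.

Yes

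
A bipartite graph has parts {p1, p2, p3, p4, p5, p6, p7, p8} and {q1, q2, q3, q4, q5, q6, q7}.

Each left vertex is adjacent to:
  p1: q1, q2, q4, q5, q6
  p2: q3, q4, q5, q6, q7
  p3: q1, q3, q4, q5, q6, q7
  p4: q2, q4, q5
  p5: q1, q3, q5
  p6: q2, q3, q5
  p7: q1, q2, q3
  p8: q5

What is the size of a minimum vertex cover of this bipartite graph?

{q1, q2, q3, q4, q5, q6, q7} is a vertex cover of size 7: every edge has an endpoint in this set.
No smaller cover exists because p1–q1, p2–q6, p3–q7, p4–q4, p5–q3, p6–q5, p7–q2 is a matching of size 7, and a cover must include an endpoint of each of these disjoint edges (König's theorem).

7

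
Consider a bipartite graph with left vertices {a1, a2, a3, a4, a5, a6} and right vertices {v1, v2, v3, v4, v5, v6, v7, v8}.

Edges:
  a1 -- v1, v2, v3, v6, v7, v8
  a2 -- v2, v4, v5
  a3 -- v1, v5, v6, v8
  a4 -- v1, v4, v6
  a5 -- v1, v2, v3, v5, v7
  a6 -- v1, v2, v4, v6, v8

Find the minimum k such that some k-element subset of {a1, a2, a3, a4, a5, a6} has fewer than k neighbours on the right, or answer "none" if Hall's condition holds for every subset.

A matching saturating every left vertex exists, for instance a1→v3, a2→v5, a3→v6, a4→v4, a5→v1, a6→v2.
By Hall's marriage theorem, this means |N(S)| ≥ |S| for every subset S, so no violating subset exists.

none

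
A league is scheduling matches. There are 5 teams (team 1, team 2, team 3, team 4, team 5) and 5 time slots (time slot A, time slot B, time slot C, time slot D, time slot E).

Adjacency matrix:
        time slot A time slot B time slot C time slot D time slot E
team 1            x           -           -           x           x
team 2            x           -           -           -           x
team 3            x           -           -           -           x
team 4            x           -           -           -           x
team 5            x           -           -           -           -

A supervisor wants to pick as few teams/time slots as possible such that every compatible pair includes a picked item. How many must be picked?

{team 1, time slot A, time slot E} is a vertex cover of size 3: every edge has an endpoint in this set.
No smaller cover exists because team 1–time slot D, team 2–time slot E, team 3–time slot A is a matching of size 3, and a cover must include an endpoint of each of these disjoint edges (König's theorem).

3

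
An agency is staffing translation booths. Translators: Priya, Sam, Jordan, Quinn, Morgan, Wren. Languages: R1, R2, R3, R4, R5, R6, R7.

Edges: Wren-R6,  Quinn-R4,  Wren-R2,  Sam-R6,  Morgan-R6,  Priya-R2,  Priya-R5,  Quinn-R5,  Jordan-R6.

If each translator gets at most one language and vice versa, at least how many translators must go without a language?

2

One maximum matching: Priya-R5, Sam-R6, Quinn-R4, Wren-R2.
The set {Sam, Jordan, Morgan} has only 1 neighbour ({R6}), so by Hall's theorem at most 4 of the 6 translators can be matched.
That matches 4 of the 6, leaving 2 unmatched; no matching can do better.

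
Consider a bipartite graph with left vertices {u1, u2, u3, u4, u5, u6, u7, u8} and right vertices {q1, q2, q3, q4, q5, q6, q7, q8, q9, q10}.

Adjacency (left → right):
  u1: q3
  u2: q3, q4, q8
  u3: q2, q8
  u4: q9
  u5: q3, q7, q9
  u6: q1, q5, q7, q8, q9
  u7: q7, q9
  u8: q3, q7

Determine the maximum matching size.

For example, pair u1-q3, u2-q4, u3-q8, u4-q9, u5-q7, u6-q1.
The set {u1, u4, u5, u7, u8} has only 3 neighbours ({q3, q7, q9}), so by Hall's theorem at most 6 of the 8 left vertices can be matched.

6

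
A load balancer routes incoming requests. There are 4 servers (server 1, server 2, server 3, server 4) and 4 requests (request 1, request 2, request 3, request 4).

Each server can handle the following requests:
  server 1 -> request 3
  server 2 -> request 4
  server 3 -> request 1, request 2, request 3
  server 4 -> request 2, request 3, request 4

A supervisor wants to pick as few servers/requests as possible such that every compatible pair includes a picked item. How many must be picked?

The 4 edges server 1–request 3, server 2–request 4, server 3–request 1, server 4–request 2 form a matching, so any vertex cover needs at least 4 vertices (one per matched edge).
Conversely {server 1, server 2, server 3, server 4} meets every edge and has exactly 4 vertices, so 4 is optimal.

4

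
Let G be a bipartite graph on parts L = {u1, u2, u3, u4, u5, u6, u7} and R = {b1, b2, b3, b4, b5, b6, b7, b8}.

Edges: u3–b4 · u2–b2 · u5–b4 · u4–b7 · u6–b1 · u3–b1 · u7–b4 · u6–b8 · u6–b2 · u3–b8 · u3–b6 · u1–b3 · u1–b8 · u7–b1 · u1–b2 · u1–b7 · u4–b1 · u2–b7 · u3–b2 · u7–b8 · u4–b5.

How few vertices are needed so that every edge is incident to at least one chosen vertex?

A maximum matching has 7 edges (e.g. u1–b3, u2–b7, u3–b1, u4–b5, u5–b4, u6–b2, u7–b8).
By König's theorem the minimum vertex cover has the same size. One such cover is {u1, u2, u3, u4, u5, u6, u7}.

7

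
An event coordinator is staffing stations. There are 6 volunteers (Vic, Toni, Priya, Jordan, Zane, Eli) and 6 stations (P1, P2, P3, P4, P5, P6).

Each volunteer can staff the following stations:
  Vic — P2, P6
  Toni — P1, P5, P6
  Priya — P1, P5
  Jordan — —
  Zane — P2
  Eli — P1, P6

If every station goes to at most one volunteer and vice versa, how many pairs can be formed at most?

4

A valid assignment of size 4: Vic-P6, Toni-P5, Priya-P1, Zane-P2.
The set {Vic, Toni, Priya, Jordan, Zane, Eli} has only 4 neighbours ({P1, P2, P5, P6}), so by Hall's theorem at most 4 of the 6 volunteers can be matched.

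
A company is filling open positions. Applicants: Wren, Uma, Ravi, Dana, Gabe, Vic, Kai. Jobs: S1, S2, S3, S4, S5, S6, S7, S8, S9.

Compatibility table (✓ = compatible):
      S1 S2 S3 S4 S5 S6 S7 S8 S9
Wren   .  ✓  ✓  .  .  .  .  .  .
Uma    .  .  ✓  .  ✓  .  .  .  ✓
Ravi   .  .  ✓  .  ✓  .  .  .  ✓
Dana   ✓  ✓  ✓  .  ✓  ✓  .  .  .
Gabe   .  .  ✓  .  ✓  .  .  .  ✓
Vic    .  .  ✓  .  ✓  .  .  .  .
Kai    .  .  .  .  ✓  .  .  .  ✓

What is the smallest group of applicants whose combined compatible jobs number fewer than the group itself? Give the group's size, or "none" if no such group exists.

4

Take S = {Uma, Ravi, Gabe, Vic}. Its neighbourhood is {S3, S5, S9}, so |N(S)| = 3 < |S| = 4.
Every subset of size less than 4 has at least as many neighbours as members, so 4 is the minimum.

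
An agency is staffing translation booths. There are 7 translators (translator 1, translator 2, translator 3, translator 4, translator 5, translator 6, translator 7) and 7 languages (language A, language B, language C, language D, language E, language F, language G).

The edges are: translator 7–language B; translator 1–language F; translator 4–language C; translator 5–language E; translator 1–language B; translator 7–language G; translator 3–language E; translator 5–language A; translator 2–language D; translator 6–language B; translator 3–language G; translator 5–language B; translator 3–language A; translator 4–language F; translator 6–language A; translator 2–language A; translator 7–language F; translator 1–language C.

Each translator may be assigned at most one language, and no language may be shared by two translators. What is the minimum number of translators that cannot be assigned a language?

0

A valid assignment of size 7: translator 1-language B, translator 2-language D, translator 3-language G, translator 4-language C, translator 5-language E, translator 6-language A, translator 7-language F.
All 7 translators are matched, so no larger matching exists.
That matches 7 of the 7, leaving 0 unmatched; no matching can do better.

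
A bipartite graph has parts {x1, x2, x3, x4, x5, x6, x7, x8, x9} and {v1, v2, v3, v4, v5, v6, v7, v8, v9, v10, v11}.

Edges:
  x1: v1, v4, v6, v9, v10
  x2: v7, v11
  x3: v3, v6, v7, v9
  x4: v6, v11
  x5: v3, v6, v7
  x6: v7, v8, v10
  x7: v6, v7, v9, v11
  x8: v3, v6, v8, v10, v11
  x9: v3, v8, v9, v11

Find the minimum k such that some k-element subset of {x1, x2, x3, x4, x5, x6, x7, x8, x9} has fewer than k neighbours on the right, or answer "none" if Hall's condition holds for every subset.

Take S = {x2, x3, x4, x5, x6, x7, x8, x9}. Its neighbourhood is {v3, v6, v7, v8, v9, v10, v11}, so |N(S)| = 7 < |S| = 8.
Every subset of size less than 8 has at least as many neighbours as members, so 8 is the minimum.

8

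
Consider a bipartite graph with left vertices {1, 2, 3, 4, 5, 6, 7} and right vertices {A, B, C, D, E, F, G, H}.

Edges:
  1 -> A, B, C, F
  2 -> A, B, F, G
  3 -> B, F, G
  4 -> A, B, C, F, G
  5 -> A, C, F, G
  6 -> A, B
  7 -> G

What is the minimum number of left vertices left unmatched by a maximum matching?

One maximum matching: 1→C, 2→B, 3→G, 4→A, 5→F.
The set {1, 2, 3, 4, 5, 6, 7} has only 5 neighbours ({A, B, C, F, G}), so by Hall's theorem at most 5 of the 7 left vertices can be matched.
That matches 5 of the 7, leaving 2 unmatched; no matching can do better.

2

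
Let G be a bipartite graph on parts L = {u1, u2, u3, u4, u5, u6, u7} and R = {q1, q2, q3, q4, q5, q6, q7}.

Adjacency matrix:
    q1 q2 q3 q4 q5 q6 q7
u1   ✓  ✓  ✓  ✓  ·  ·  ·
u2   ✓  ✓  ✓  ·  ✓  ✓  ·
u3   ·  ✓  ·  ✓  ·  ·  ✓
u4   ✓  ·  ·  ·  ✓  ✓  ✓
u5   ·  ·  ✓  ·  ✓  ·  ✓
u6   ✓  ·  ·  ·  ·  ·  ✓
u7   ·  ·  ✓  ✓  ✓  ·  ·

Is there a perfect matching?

One maximum matching: u1–q2, u2–q6, u3–q7, u4–q5, u5–q3, u6–q1, u7–q4.
All 7 left vertices are covered.

Yes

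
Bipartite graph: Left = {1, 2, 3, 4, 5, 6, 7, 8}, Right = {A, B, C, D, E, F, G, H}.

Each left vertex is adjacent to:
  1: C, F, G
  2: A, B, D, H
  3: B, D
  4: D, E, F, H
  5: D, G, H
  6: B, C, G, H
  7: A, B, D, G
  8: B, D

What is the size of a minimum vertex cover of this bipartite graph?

8

The 8 edges 1–F, 2–A, 3–D, 4–E, 5–H, 6–C, 7–G, 8–B form a matching, so any vertex cover needs at least 8 vertices (one per matched edge).
Conversely {1, 2, 3, 4, 5, 6, 7, 8} meets every edge and has exactly 8 vertices, so 8 is optimal.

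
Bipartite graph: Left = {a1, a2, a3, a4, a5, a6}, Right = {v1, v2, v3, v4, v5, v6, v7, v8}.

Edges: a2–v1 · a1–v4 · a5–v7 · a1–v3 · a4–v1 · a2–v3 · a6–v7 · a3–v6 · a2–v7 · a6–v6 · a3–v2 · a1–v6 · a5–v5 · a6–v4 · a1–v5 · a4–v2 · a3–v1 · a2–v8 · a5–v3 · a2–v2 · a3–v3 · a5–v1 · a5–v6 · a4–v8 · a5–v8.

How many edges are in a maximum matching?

A valid assignment of size 6: a1-v4, a2-v3, a3-v1, a4-v2, a5-v8, a6-v6.
This saturates every left vertex, so 6 is the maximum.

6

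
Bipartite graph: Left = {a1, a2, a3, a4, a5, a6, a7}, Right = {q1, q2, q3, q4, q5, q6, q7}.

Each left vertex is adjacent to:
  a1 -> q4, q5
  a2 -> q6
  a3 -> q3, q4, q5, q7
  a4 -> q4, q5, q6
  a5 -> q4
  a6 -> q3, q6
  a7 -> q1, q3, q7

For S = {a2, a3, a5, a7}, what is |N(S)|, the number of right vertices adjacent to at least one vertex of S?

The union of neighbours of {a2, a3, a5, a7} is {q1, q3, q4, q5, q6, q7}, which has 6 elements.
Since |N(S)| = 6 ≥ |S| = 4, Hall's condition holds for this subset.

6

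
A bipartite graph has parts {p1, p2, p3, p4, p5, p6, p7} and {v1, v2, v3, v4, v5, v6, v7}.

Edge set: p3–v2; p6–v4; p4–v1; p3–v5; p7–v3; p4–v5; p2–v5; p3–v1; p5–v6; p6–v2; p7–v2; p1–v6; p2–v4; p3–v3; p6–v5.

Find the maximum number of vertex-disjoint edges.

A valid assignment of size 6: p1–v6, p2–v5, p3–v3, p4–v1, p6–v4, p7–v2.
The set {p1, p5} has only 1 neighbour ({v6}), so by Hall's theorem at most 6 of the 7 left vertices can be matched.

6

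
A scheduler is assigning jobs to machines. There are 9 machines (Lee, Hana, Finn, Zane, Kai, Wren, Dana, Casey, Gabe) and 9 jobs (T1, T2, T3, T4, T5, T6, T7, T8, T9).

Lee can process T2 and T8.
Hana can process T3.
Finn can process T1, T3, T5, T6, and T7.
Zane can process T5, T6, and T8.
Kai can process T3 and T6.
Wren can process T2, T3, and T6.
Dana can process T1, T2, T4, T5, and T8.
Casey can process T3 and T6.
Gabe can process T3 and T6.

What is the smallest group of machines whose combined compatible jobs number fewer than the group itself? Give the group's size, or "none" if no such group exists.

Take S = {Hana, Kai, Casey}. Its neighbourhood is {T3, T6}, so |N(S)| = 2 < |S| = 3.
Every subset of size less than 3 has at least as many neighbours as members, so 3 is the minimum.

3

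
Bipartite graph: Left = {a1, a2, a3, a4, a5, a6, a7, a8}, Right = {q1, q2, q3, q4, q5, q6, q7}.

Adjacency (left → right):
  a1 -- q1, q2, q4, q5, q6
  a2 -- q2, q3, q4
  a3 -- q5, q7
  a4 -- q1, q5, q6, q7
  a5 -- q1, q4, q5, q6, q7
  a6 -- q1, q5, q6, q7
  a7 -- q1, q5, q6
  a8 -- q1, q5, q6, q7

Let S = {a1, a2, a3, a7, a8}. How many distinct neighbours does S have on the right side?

7

The union of neighbours of {a1, a2, a3, a7, a8} is {q1, q2, q3, q4, q5, q6, q7}, which has 7 elements.
Since |N(S)| = 7 ≥ |S| = 5, Hall's condition holds for this subset.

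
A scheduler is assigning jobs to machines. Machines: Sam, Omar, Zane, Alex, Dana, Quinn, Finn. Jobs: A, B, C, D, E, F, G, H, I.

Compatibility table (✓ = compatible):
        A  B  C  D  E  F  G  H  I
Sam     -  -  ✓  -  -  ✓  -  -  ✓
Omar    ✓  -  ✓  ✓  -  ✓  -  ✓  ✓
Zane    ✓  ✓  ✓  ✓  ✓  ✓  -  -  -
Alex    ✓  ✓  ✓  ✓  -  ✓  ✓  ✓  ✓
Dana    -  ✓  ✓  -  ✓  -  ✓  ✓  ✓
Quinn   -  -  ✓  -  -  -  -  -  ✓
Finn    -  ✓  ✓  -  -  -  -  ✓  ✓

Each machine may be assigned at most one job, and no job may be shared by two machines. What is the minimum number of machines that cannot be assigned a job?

0

A valid assignment of size 7: Sam–F, Omar–H, Zane–E, Alex–A, Dana–G, Quinn–C, Finn–B.
This saturates every machine, so 7 is the maximum.
That matches 7 of the 7, leaving 0 unmatched; no matching can do better.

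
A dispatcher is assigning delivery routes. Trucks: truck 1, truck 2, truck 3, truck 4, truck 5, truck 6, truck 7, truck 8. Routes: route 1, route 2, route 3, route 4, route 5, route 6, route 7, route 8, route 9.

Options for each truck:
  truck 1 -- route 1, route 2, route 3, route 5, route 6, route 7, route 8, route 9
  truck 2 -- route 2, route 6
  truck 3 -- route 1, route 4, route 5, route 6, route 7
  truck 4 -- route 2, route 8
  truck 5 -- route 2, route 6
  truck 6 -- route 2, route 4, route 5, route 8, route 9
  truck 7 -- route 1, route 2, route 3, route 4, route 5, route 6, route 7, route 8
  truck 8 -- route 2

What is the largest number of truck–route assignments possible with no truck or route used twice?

For example, pair truck 1-route 3, truck 2-route 6, truck 3-route 1, truck 4-route 8, truck 5-route 2, truck 6-route 9, truck 7-route 4.
The set {truck 2, truck 5, truck 8} has only 2 neighbours ({route 2, route 6}), so by Hall's theorem at most 7 of the 8 trucks can be matched.

7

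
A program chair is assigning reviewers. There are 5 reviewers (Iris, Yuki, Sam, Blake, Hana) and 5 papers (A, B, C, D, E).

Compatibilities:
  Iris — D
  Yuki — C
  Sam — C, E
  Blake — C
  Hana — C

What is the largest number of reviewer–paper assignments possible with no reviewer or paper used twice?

A valid assignment of size 3: Iris–D, Yuki–C, Sam–E.
The set {Yuki, Blake, Hana} has only 1 neighbour ({C}), so by Hall's theorem at most 3 of the 5 reviewers can be matched.

3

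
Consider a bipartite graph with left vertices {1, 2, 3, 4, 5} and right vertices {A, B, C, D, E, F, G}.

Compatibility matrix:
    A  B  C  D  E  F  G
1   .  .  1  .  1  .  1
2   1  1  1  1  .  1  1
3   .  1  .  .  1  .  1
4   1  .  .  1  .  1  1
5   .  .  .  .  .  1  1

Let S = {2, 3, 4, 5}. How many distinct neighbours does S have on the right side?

The union of neighbours of {2, 3, 4, 5} is {A, B, C, D, E, F, G}, which has 7 elements.
Since |N(S)| = 7 ≥ |S| = 4, Hall's condition holds for this subset.

7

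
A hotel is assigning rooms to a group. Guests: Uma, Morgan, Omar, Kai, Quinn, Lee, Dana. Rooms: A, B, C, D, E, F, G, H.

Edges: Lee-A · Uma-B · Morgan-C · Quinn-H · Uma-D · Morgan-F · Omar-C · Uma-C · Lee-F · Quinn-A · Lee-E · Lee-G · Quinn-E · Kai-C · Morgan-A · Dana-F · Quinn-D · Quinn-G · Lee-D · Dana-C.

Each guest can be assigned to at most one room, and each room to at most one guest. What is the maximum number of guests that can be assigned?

6

A valid assignment of size 6: Uma–B, Morgan–A, Omar–C, Quinn–G, Lee–E, Dana–F.
The set {Omar, Kai} has only 1 neighbour ({C}), so by Hall's theorem at most 6 of the 7 guests can be matched.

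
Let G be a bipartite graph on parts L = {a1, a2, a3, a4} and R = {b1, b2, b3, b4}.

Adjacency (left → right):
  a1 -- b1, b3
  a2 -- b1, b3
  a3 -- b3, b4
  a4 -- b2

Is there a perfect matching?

Yes

One maximum matching: a1-b1, a2-b3, a3-b4, a4-b2.
Every left vertex is matched, so this is a perfect matching.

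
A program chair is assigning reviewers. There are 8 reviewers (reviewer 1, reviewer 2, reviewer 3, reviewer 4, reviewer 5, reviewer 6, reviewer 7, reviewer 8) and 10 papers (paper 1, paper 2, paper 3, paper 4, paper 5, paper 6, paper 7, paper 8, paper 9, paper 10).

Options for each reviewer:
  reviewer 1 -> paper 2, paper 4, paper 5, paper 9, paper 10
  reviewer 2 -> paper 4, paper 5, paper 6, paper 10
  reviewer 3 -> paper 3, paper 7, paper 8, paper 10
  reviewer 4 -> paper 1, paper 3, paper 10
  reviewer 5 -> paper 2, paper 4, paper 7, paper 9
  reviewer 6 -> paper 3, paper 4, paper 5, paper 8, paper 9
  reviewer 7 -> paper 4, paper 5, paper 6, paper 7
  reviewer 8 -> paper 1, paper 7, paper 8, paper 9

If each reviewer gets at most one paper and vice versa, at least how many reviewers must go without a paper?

0

A valid assignment of size 8: reviewer 1→paper 10, reviewer 2→paper 6, reviewer 3→paper 3, reviewer 4→paper 1, reviewer 5→paper 2, reviewer 6→paper 9, reviewer 7→paper 4, reviewer 8→paper 7.
This saturates every reviewer, so 8 is the maximum.
That matches 8 of the 8, leaving 0 unmatched; no matching can do better.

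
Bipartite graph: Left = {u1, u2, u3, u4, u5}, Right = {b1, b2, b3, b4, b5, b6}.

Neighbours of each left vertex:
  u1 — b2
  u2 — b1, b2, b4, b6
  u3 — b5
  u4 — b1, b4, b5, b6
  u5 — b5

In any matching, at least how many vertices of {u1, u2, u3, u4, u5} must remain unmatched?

1

A valid assignment of size 4: u1-b2, u2-b4, u3-b5, u4-b6.
The set {u3, u5} has only 1 neighbour ({b5}), so by Hall's theorem at most 4 of the 5 left vertices can be matched.
That matches 4 of the 5, leaving 1 unmatched; no matching can do better.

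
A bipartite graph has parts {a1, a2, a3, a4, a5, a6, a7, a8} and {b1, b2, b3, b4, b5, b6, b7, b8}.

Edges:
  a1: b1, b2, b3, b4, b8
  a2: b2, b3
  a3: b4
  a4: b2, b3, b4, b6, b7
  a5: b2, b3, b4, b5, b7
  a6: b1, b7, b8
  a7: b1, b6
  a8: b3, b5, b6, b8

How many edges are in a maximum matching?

8

For example, pair a1-b1, a2-b2, a3-b4, a4-b7, a5-b5, a6-b8, a7-b6, a8-b3.
This saturates every left vertex, so 8 is the maximum.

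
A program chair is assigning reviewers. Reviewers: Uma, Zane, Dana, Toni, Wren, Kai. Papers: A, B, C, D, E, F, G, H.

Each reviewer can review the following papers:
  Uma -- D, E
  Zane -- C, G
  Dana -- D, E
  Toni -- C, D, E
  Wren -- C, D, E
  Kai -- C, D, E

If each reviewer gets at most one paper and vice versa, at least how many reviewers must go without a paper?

A valid assignment of size 4: Uma–D, Zane–G, Dana–E, Toni–C.
The set {Uma, Dana, Toni, Wren, Kai} has only 3 neighbours ({C, D, E}), so by Hall's theorem at most 4 of the 6 reviewers can be matched.
That matches 4 of the 6, leaving 2 unmatched; no matching can do better.

2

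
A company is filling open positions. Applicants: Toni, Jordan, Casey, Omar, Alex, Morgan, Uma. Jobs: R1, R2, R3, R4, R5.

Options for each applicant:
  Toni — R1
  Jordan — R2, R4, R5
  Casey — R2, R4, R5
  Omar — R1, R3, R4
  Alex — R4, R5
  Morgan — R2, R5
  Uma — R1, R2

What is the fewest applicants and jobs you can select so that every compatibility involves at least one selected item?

The 5 edges Toni–R1, Jordan–R2, Casey–R5, Omar–R3, Alex–R4 form a matching, so any vertex cover needs at least 5 vertices (one per matched edge).
Conversely {Omar, R1, R2, R4, R5} meets every edge and has exactly 5 vertices, so 5 is optimal.

5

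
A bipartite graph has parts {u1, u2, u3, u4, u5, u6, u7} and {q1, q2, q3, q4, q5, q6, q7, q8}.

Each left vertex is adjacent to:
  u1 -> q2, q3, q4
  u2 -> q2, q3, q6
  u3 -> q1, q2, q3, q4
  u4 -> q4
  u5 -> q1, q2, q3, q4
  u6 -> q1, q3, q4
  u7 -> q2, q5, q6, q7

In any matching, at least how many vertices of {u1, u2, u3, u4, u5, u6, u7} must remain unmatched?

For example, pair u1→q3, u2→q6, u3→q1, u4→q4, u5→q2, u7→q7.
The set {u1, u3, u4, u5, u6} has only 4 neighbours ({q1, q2, q3, q4}), so by Hall's theorem at most 6 of the 7 left vertices can be matched.
That matches 6 of the 7, leaving 1 unmatched; no matching can do better.

1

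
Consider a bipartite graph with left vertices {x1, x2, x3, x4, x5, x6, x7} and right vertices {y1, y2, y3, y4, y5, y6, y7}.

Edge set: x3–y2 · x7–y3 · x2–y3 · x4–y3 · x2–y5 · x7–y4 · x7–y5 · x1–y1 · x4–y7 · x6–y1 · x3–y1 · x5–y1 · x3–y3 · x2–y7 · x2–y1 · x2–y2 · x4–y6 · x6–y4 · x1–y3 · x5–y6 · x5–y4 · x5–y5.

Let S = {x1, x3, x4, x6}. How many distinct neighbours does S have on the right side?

6

The union of neighbours of {x1, x3, x4, x6} is {y1, y2, y3, y4, y6, y7}, which has 6 elements.
Since |N(S)| = 6 ≥ |S| = 4, Hall's condition holds for this subset.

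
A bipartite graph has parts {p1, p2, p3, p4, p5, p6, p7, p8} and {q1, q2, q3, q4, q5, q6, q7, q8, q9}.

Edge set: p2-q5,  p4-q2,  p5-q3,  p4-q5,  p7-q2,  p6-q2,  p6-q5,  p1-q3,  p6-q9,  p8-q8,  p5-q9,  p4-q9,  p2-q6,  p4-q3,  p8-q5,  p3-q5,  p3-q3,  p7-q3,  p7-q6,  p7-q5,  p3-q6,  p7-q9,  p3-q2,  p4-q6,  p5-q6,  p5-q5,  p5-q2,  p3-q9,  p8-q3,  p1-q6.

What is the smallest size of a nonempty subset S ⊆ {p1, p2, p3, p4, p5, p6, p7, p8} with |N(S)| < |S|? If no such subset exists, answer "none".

6

Take S = {p1, p2, p3, p4, p5, p6}. Its neighbourhood is {q2, q3, q5, q6, q9}, so |N(S)| = 5 < |S| = 6.
Every subset of size less than 6 has at least as many neighbours as members, so 6 is the minimum.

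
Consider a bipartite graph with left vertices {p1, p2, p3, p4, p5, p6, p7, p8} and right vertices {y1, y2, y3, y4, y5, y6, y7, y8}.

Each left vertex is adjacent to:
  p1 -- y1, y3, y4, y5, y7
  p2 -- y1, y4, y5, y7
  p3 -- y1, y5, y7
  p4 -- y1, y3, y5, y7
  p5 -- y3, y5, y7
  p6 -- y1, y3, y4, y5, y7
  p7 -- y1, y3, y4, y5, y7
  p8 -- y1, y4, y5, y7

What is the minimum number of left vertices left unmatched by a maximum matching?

One maximum matching: p1–y4, p2–y7, p3–y5, p4–y1, p5–y3.
The set {p1, p2, p3, p4, p5, p6, p7, p8} has only 5 neighbours ({y1, y3, y4, y5, y7}), so by Hall's theorem at most 5 of the 8 left vertices can be matched.
That matches 5 of the 8, leaving 3 unmatched; no matching can do better.

3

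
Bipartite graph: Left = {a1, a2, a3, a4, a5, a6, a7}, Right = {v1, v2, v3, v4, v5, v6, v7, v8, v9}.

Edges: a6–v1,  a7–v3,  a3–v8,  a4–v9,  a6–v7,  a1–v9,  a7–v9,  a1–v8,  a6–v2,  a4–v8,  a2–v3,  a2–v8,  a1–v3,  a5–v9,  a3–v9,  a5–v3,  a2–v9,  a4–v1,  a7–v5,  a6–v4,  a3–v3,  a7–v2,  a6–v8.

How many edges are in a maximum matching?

One maximum matching: a1-v8, a2-v9, a3-v3, a4-v1, a6-v4, a7-v2.
The set {a1, a2, a3, a5} has only 3 neighbours ({v3, v8, v9}), so by Hall's theorem at most 6 of the 7 left vertices can be matched.

6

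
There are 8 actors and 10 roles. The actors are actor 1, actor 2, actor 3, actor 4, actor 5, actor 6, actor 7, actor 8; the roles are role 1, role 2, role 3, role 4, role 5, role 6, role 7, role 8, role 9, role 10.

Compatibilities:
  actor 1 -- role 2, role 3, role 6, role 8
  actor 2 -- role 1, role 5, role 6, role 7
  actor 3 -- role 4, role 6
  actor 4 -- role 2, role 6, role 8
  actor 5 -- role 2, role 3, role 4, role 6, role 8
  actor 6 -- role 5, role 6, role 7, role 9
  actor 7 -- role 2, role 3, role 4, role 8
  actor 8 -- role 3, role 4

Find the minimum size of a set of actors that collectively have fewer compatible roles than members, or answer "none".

6

Take S = {actor 1, actor 3, actor 4, actor 5, actor 7, actor 8}. Its neighbourhood is {role 2, role 3, role 4, role 6, role 8}, so |N(S)| = 5 < |S| = 6.
Every subset of size less than 6 has at least as many neighbours as members, so 6 is the minimum.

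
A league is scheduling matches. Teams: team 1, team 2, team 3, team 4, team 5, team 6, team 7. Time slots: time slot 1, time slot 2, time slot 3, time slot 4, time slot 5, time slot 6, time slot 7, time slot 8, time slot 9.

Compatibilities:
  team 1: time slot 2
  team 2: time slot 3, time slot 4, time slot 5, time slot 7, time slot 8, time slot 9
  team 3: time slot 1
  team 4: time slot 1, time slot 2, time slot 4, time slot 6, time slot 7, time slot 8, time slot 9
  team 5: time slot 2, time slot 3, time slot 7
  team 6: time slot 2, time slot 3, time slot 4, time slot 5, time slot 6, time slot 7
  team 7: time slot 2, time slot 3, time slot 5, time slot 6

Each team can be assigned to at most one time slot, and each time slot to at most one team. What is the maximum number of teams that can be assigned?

For example, pair team 1-time slot 2, team 2-time slot 5, team 3-time slot 1, team 4-time slot 8, team 5-time slot 7, team 6-time slot 4, team 7-time slot 3.
All 7 teams are matched, so no larger matching exists.

7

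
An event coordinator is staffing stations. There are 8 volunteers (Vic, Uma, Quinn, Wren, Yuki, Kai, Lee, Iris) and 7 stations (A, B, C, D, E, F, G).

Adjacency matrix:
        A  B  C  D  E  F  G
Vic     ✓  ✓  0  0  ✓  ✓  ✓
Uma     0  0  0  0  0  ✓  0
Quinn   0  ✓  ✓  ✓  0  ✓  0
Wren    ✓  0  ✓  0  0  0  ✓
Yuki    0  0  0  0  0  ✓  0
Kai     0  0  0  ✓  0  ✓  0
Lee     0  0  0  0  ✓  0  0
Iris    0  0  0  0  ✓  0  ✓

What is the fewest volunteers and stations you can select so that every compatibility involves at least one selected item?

7

A maximum matching has 7 edges (e.g. Vic–A, Uma–F, Quinn–B, Wren–C, Kai–D, Lee–E, Iris–G).
By König's theorem the minimum vertex cover has the same size. One such cover is {Vic, Quinn, Wren, Kai, Lee, Iris, F}.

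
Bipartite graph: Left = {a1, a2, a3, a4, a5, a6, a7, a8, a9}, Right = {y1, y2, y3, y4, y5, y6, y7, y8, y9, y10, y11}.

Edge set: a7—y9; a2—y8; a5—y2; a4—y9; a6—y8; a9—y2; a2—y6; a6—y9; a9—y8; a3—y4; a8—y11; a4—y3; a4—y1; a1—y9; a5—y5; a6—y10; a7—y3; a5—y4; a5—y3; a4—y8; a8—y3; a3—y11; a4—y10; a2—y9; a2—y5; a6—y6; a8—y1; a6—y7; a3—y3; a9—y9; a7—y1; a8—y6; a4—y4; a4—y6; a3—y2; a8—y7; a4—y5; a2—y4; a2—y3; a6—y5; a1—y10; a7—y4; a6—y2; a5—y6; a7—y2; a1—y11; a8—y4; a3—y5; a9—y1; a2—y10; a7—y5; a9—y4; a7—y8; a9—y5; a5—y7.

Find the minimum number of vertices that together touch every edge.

{a1, a2, a3, a4, a5, a6, a7, a8, a9} is a vertex cover of size 9: every edge has an endpoint in this set.
No smaller cover exists because a1–y10, a2–y9, a3–y3, a4–y6, a5–y7, a6–y8, a7–y1, a8–y11, a9–y4 is a matching of size 9, and a cover must include an endpoint of each of these disjoint edges (König's theorem).

9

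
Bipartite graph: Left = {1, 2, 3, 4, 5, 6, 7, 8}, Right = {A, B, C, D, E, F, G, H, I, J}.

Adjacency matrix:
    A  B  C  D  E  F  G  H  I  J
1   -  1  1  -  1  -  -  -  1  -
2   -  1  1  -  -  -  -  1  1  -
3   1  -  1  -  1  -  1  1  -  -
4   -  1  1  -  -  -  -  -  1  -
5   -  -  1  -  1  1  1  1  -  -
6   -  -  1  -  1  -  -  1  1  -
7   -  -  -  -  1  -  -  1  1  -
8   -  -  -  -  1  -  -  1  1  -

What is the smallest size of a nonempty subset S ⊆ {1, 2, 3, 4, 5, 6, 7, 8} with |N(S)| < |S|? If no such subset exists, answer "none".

Take S = {1, 2, 4, 6, 7, 8}. Its neighbourhood is {B, C, E, H, I}, so |N(S)| = 5 < |S| = 6.
Every subset of size less than 6 has at least as many neighbours as members, so 6 is the minimum.

6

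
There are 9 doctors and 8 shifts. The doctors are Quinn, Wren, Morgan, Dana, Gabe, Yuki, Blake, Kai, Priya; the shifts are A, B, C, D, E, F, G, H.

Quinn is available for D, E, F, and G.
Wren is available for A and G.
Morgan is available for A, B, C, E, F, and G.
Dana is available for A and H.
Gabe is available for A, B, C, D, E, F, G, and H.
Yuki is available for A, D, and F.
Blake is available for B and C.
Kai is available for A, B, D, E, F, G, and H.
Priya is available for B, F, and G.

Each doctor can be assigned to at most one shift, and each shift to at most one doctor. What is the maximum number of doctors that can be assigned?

A valid assignment of size 8: Quinn→D, Wren→A, Morgan→B, Dana→H, Gabe→E, Yuki→F, Blake→C, Kai→G.
The set {Quinn, Wren, Morgan, Dana, Gabe, Yuki, Blake, Kai, Priya} has only 8 neighbours ({A, B, C, D, E, F, G, H}), so by Hall's theorem at most 8 of the 9 doctors can be matched.

8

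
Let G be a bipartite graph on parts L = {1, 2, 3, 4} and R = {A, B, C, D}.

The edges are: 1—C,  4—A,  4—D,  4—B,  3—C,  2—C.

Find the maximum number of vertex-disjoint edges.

One maximum matching: 1-C, 4-B.
The set {1, 2, 3} has only 1 neighbour ({C}), so by Hall's theorem at most 2 of the 4 left vertices can be matched.

2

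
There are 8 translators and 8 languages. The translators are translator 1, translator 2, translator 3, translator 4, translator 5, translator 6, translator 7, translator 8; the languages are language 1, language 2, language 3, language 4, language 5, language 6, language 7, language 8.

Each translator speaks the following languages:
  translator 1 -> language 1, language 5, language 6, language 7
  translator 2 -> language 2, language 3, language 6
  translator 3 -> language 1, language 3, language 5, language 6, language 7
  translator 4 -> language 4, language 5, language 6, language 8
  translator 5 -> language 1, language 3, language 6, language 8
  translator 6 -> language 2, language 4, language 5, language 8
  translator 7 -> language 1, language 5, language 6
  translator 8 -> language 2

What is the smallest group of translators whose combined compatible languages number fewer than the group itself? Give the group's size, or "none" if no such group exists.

none

A matching saturating every translator exists, for instance translator 1→language 7, translator 2→language 3, translator 3→language 5, translator 4→language 4, translator 5→language 6, translator 6→language 8, translator 7→language 1, translator 8→language 2.
By Hall's marriage theorem, this means |N(S)| ≥ |S| for every subset S, so no violating subset exists.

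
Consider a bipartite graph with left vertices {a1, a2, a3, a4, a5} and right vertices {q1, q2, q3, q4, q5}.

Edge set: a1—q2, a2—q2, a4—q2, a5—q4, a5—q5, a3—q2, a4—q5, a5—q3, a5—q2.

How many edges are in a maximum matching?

A valid assignment of size 3: a1-q2, a4-q5, a5-q4.
The set {a1, a2, a3} has only 1 neighbour ({q2}), so by Hall's theorem at most 3 of the 5 left vertices can be matched.

3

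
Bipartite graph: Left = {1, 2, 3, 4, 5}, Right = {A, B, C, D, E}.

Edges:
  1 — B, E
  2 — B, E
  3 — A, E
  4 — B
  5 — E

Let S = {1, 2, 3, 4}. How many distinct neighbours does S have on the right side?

The union of neighbours of {1, 2, 3, 4} is {A, B, E}, which has 3 elements.
Since |N(S)| = 3 < |S| = 4, Hall's condition fails for this subset.

3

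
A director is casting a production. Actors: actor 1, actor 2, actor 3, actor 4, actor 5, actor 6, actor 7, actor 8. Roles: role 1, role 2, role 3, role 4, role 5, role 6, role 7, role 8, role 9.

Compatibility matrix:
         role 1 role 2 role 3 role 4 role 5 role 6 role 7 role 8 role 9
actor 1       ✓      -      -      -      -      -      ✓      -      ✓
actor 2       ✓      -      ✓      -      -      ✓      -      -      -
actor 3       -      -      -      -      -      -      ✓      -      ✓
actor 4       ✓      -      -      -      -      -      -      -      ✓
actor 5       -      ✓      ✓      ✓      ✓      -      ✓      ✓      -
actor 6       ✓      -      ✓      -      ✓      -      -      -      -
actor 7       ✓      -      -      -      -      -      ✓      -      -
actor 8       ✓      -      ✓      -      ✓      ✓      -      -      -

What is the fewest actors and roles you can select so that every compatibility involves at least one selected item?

7

A maximum matching has 7 edges (e.g. actor 1–role 7, actor 2–role 6, actor 3–role 9, actor 4–role 1, actor 5–role 8, actor 6–role 3, actor 8–role 5).
By König's theorem the minimum vertex cover has the same size. One such cover is {actor 2, actor 5, actor 6, actor 8, role 1, role 7, role 9}.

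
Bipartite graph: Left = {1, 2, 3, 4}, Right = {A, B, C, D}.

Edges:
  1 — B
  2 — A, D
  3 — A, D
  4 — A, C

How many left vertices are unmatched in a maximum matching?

A valid assignment of size 4: 1-B, 2-A, 3-D, 4-C.
All 4 left vertices are matched, so no larger matching exists.
That matches 4 of the 4, leaving 0 unmatched; no matching can do better.

0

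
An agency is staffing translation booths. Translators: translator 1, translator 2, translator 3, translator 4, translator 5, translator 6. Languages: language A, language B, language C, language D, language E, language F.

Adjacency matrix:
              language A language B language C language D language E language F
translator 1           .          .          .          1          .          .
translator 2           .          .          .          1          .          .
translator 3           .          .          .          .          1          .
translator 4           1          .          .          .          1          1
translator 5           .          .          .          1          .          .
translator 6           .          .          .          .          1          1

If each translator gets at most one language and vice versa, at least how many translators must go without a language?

One maximum matching: translator 1–language D, translator 3–language E, translator 4–language A, translator 6–language F.
The set {translator 1, translator 2, translator 5} has only 1 neighbour ({language D}), so by Hall's theorem at most 4 of the 6 translators can be matched.
That matches 4 of the 6, leaving 2 unmatched; no matching can do better.

2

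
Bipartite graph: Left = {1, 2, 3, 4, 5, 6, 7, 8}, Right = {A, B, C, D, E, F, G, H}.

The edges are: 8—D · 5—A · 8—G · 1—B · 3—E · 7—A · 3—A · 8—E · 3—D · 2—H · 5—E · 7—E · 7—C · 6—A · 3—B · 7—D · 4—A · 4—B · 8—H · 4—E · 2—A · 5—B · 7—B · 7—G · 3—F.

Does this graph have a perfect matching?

The set {1, 4, 5, 6} has only 3 neighbours ({A, B, E}), so by Hall's theorem at most 7 of the 8 left vertices can be matched.
Hence no matching covers every left vertex.

No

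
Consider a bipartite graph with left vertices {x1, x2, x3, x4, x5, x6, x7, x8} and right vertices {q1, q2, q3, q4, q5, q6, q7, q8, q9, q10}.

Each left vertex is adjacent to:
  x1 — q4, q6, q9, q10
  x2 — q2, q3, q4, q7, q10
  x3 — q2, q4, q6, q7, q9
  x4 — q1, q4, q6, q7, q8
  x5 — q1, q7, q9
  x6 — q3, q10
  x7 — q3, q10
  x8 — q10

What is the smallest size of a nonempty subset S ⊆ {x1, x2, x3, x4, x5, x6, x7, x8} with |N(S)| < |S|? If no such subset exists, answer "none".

3

Take S = {x6, x7, x8}. Its neighbourhood is {q3, q10}, so |N(S)| = 2 < |S| = 3.
Every subset of size less than 3 has at least as many neighbours as members, so 3 is the minimum.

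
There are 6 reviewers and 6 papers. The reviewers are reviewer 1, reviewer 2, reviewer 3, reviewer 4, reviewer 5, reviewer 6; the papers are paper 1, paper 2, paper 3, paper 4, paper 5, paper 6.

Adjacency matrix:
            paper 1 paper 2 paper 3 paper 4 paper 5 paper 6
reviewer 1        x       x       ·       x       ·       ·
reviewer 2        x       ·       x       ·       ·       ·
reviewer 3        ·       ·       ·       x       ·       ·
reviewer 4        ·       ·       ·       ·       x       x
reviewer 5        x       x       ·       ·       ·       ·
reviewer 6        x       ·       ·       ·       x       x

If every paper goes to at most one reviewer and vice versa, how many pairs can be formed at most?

6

For example, pair reviewer 1–paper 2, reviewer 2–paper 3, reviewer 3–paper 4, reviewer 4–paper 5, reviewer 5–paper 1, reviewer 6–paper 6.
This saturates every reviewer, so 6 is the maximum.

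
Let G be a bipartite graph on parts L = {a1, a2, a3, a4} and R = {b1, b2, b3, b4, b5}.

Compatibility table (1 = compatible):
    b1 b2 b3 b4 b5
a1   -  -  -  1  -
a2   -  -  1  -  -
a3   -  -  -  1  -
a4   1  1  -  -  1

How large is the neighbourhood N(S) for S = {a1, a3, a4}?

4

The union of neighbours of {a1, a3, a4} is {b1, b2, b4, b5}, which has 4 elements.
Since |N(S)| = 4 ≥ |S| = 3, Hall's condition holds for this subset.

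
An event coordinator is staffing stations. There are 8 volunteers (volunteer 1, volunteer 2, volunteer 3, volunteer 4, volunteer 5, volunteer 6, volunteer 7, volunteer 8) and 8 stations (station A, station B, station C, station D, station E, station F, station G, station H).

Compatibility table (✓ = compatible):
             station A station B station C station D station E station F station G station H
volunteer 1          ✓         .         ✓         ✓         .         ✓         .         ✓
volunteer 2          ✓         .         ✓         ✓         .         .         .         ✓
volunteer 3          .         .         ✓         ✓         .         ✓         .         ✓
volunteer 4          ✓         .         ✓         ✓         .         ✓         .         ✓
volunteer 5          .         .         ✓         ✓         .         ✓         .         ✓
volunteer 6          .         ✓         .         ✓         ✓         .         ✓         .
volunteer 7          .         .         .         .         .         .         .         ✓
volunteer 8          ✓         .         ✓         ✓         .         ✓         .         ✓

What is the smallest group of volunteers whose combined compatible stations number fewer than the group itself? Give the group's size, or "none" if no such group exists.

6

Take S = {volunteer 1, volunteer 2, volunteer 3, volunteer 4, volunteer 5, volunteer 7}. Its neighbourhood is {station A, station C, station D, station F, station H}, so |N(S)| = 5 < |S| = 6.
Every subset of size less than 6 has at least as many neighbours as members, so 6 is the minimum.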